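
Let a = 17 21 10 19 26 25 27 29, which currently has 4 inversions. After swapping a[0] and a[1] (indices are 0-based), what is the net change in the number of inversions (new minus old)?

+1

Positions 0 and 1 hold 17 and 21; after swapping, the array is [21, 17, 10, 19, 26, 25, 27, 29].
For each element, count later entries that are smaller:
21 → 17, 10, 19 → 3
17 → 10 → 1
10 → none → 0
19 → none → 0
26 → 25 → 1
25 → none → 0
27 → none → 0
29 → none → 0
Sum: 3 + 1 + 0 + 0 + 1 + 0 + 0 + 0 = 5
Change: 5 − 4 = +1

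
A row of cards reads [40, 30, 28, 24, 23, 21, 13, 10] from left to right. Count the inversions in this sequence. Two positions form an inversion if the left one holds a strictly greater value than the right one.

28 inversions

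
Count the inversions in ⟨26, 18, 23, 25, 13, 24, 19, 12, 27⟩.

Count, for each position, how many later elements it exceeds:
26: 7
18: 2
23: 3
25: 4
13: 1
24: 2
19: 1
12: 0
27: 0
Sum: 7 + 2 + 3 + 4 + 1 + 2 + 1 + 0 + 0 = 20

20 inversions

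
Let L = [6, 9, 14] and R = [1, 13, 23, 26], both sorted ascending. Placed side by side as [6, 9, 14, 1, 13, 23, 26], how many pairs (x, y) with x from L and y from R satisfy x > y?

Count, for every r in R, how many entries of L exceed r:
r = 1: 6, 9, 14 → 3
r = 13: 14 → 1
r = 23: none → 0
r = 26: none → 0
Cross-inversions: 3 + 1 + 0 + 0 = 4

4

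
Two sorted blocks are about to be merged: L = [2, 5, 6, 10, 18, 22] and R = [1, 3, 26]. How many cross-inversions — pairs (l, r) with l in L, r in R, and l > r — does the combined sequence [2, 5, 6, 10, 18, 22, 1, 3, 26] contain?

11 cross-inversions

For each element r of the right run, count left-run elements greater than r:
r = 1: 2, 5, 6, 10, 18, 22 → 6
r = 3: 5, 6, 10, 18, 22 → 5
r = 26: none → 0
Cross-inversions: 6 + 5 + 0 = 11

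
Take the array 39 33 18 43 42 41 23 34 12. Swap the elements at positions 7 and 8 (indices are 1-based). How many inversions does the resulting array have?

24 inversions

Positions 7 and 8 hold 23 and 34; after swapping, the array is [39, 33, 18, 43, 42, 41, 34, 23, 12].
Count, for each position, how many later elements it exceeds:
39: 5
33: 3
18: 1
43: 5
42: 4
41: 3
34: 2
23: 1
12: 0
Sum: 5 + 3 + 1 + 5 + 4 + 3 + 2 + 1 + 0 = 24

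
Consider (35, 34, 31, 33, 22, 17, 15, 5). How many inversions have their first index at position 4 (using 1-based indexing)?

4 such elements

The element at index 4 is 33.
Elements after it: 22, 17, 15, 5
Those smaller than 33: 22, 17, 15, 5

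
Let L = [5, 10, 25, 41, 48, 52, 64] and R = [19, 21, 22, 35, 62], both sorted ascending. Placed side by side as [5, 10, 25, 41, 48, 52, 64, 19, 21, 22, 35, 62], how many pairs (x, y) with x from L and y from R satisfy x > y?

Count, for every r in R, how many entries of L exceed r:
r = 19: 25, 41, 48, 52, 64 → 5
r = 21: 25, 41, 48, 52, 64 → 5
r = 22: 25, 41, 48, 52, 64 → 5
r = 35: 41, 48, 52, 64 → 4
r = 62: 64 → 1
Cross-inversions: 5 + 5 + 5 + 4 + 1 = 20

20 cross-inversions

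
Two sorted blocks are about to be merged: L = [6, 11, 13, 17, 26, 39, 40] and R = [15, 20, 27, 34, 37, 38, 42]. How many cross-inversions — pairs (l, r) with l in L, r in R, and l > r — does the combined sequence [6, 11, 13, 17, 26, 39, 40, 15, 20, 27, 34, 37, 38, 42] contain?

15

Take each right-half value and tally the left-half values above it:
r = 15: 17, 26, 39, 40 → 4
r = 20: 26, 39, 40 → 3
r = 27: 39, 40 → 2
r = 34: 39, 40 → 2
r = 37: 39, 40 → 2
r = 38: 39, 40 → 2
r = 42: none → 0
Cross-inversions: 4 + 3 + 2 + 2 + 2 + 2 + 0 = 15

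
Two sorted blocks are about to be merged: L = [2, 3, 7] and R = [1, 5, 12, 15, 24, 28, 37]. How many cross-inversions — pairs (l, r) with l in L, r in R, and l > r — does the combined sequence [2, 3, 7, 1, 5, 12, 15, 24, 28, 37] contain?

For each element r of the right run, count left-run elements greater than r:
r = 1: 2, 3, 7 → 3
r = 5: 7 → 1
r = 12: none → 0
r = 15: none → 0
r = 24: none → 0
r = 28: none → 0
r = 37: none → 0
Cross-inversions: 3 + 1 + 0 + 0 + 0 + 0 + 0 = 4

4 cross-inversions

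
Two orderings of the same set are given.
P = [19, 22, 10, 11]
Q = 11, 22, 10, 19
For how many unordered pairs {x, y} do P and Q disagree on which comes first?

5 disagreeing pairs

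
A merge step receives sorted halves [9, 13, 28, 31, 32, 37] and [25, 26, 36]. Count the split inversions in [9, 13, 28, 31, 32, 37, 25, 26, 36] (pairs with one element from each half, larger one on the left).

Count, for every r in R, how many entries of L exceed r:
r = 25: 28, 31, 32, 37 → 4
r = 26: 28, 31, 32, 37 → 4
r = 36: 37 → 1
Cross-inversions: 4 + 4 + 1 = 9

9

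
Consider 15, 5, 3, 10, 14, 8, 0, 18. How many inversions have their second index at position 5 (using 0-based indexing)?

The element at index 5 is 8.
Elements before it: 15, 5, 3, 10, 14
Those larger than 8: 15, 10, 14

3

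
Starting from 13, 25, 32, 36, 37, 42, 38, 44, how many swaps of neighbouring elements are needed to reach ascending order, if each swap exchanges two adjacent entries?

1

Each adjacent swap fixes exactly one inversion, so the minimum swap count equals the number of inversions.
Count inversions — for each element, later elements that are smaller:
13: none → 0
25: none → 0
32: none → 0
36: none → 0
37: none → 0
42: 38 → 1
38: none → 0
44: none → 0
Total inversions: 0 + 0 + 0 + 0 + 0 + 1 + 0 + 0 = 1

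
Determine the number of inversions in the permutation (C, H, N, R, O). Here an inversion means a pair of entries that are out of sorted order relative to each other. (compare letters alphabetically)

1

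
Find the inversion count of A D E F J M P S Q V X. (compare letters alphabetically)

Element-by-element contributions:
A → none → 0
D → none → 0
E → none → 0
F → none → 0
J → none → 0
M → none → 0
P → none → 0
S → Q → 1
Q → none → 0
V → none → 0
X → none → 0
Sum: 0 + 0 + 0 + 0 + 0 + 0 + 0 + 1 + 0 + 0 + 0 = 1

Inversions: 1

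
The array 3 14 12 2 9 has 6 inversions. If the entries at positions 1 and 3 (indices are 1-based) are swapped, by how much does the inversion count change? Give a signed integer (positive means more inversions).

+1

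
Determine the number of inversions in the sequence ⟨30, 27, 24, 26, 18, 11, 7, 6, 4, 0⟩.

Inversions: 44

Sweep left to right; for each value list the smaller values that follow it:
30 → 27, 24, 26, 18, 11, 7, 6, 4, 0 → 9
27 → 24, 26, 18, 11, 7, 6, 4, 0 → 8
24 → 18, 11, 7, 6, 4, 0 → 6
26 → 18, 11, 7, 6, 4, 0 → 6
18 → 11, 7, 6, 4, 0 → 5
11 → 7, 6, 4, 0 → 4
7 → 6, 4, 0 → 3
6 → 4, 0 → 2
4 → 0 → 1
0 → none → 0
Sum: 9 + 8 + 6 + 6 + 5 + 4 + 3 + 2 + 1 + 0 = 44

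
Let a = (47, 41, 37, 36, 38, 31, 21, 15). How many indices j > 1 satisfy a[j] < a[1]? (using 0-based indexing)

6

The element at index 1 is 41.
Elements after it: 37, 36, 38, 31, 21, 15
Those smaller than 41: 37, 36, 38, 31, 21, 15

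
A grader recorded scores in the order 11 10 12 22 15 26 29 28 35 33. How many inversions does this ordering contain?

4 inversions

Sweep left to right; for each value list the smaller values that follow it:
11 → 10 → 1
10 → none → 0
12 → none → 0
22 → 15 → 1
15 → none → 0
26 → none → 0
29 → 28 → 1
28 → none → 0
35 → 33 → 1
33 → none → 0
Sum: 1 + 0 + 0 + 1 + 0 + 0 + 1 + 0 + 1 + 0 = 4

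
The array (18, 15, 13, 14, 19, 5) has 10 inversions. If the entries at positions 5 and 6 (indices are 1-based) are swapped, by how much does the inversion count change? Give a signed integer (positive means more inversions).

Positions 5 and 6 hold 19 and 5; after swapping, the array is [18, 15, 13, 14, 5, 19].
Count, for each position, how many later elements it exceeds:
18: 4
15: 3
13: 1
14: 1
5: 0
19: 0
Sum: 4 + 3 + 1 + 1 + 0 + 0 = 9
Change: 9 − 10 = -1

-1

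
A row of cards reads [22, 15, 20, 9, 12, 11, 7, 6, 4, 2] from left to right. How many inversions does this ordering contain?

42

Sweep left to right; for each value list the smaller values that follow it:
22 → 15, 20, 9, 12, 11, 7, 6, 4, 2 → 9
15 → 9, 12, 11, 7, 6, 4, 2 → 7
20 → 9, 12, 11, 7, 6, 4, 2 → 7
9 → 7, 6, 4, 2 → 4
12 → 11, 7, 6, 4, 2 → 5
11 → 7, 6, 4, 2 → 4
7 → 6, 4, 2 → 3
6 → 4, 2 → 2
4 → 2 → 1
2 → none → 0
Sum: 9 + 7 + 7 + 4 + 5 + 4 + 3 + 2 + 1 + 0 = 42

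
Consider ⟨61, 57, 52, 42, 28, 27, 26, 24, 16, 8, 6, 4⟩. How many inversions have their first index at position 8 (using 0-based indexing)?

3

The element at index 8 is 16.
Elements after it: 8, 6, 4
Those smaller than 16: 8, 6, 4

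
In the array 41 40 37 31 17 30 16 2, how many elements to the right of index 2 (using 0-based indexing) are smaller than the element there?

5 such elements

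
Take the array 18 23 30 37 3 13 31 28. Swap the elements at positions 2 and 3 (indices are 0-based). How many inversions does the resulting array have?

13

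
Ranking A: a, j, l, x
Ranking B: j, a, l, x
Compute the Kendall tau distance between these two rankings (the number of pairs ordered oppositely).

Assign each item its position (1..4) in the first ordering, then rewrite the second ordering as that position sequence:
positions: a→1, j→2, l→3, x→4
second ordering as positions: [2, 1, 3, 4]
Discordant pairs = inversions in this position sequence.
2: 1 → 1
1: 0
3: 0
4: 0
Total: 1 + 0 + 0 + 0 = 1

There is 1 discordant pair.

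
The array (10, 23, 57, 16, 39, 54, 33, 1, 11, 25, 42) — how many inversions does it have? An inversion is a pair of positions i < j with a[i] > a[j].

For each element, count later entries that are smaller:
10 → 1 → 1
23 → 16, 1, 11 → 3
57 → 16, 39, 54, 33, 1, 11, 25, 42 → 8
16 → 1, 11 → 2
39 → 33, 1, 11, 25 → 4
54 → 33, 1, 11, 25, 42 → 5
33 → 1, 11, 25 → 3
1 → none → 0
11 → none → 0
25 → none → 0
42 → none → 0
Sum: 1 + 3 + 8 + 2 + 4 + 5 + 3 + 0 + 0 + 0 + 0 = 26

Inversions: 26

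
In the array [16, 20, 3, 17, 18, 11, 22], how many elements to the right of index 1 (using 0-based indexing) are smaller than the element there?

4

The element at index 1 is 20.
Elements after it: 3, 17, 18, 11, 22
Those smaller than 20: 3, 17, 18, 11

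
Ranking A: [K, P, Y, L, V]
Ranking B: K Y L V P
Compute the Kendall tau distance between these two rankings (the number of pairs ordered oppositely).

Assign each item its position (1..5) in the first ordering, then rewrite the second ordering as that position sequence:
positions: K→1, P→2, Y→3, L→4, V→5
second ordering as positions: [1, 3, 4, 5, 2]
Discordant pairs = inversions in this position sequence.
1: 0
3: 2 → 1
4: 2 → 1
5: 2 → 1
2: 0
Total: 0 + 1 + 1 + 1 + 0 = 3

There are 3 discordant pairs.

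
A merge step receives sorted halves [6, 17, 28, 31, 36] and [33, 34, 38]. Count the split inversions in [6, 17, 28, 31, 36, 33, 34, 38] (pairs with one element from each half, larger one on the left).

2

For each element r of the right run, count left-run elements greater than r:
r = 33: 36 → 1
r = 34: 36 → 1
r = 38: none → 0
Cross-inversions: 1 + 1 + 0 = 2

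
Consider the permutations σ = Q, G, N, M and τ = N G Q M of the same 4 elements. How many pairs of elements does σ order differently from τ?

3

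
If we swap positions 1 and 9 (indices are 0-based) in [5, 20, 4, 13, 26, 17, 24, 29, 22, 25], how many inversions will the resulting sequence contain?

Positions 1 and 9 hold 20 and 25; after swapping, the array is [5, 25, 4, 13, 26, 17, 24, 29, 22, 20].
Element-by-element contributions:
5: 1
25: 6
4: 0
13: 0
26: 4
17: 0
24: 2
29: 2
22: 1
20: 0
Sum: 1 + 6 + 0 + 0 + 4 + 0 + 2 + 2 + 1 + 0 = 16

16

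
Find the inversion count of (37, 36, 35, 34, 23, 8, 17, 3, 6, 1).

43

Element-by-element contributions:
37 → 36, 35, 34, 23, 8, 17, 3, 6, 1 → 9
36 → 35, 34, 23, 8, 17, 3, 6, 1 → 8
35 → 34, 23, 8, 17, 3, 6, 1 → 7
34 → 23, 8, 17, 3, 6, 1 → 6
23 → 8, 17, 3, 6, 1 → 5
8 → 3, 6, 1 → 3
17 → 3, 6, 1 → 3
3 → 1 → 1
6 → 1 → 1
1 → none → 0
Sum: 9 + 8 + 7 + 6 + 5 + 3 + 3 + 1 + 1 + 0 = 43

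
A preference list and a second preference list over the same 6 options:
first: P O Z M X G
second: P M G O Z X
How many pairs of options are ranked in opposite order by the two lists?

5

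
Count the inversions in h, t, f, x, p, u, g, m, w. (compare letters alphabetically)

For each element, count later entries that are smaller:
h → f, g → 2
t → f, p, g, m → 4
f → none → 0
x → p, u, g, m, w → 5
p → g, m → 2
u → g, m → 2
g → none → 0
m → none → 0
w → none → 0
Sum: 2 + 4 + 0 + 5 + 2 + 2 + 0 + 0 + 0 = 15

15 inversions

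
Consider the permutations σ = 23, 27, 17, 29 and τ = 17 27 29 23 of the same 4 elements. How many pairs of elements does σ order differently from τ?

Assign each item its position (1..4) in the first ordering, then rewrite the second ordering as that position sequence:
positions: 23→1, 27→2, 17→3, 29→4
second ordering as positions: [3, 2, 4, 1]
Discordant pairs = inversions in this position sequence.
3: 2, 1 → 2
2: 1 → 1
4: 1 → 1
1: 0
Total: 2 + 1 + 1 + 0 = 4

4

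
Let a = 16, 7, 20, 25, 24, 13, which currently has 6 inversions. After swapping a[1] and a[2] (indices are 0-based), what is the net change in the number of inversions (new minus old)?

+1

Positions 1 and 2 hold 7 and 20; after swapping, the array is [16, 20, 7, 25, 24, 13].
Count, for each position, how many later elements it exceeds:
16: 2
20: 2
7: 0
25: 2
24: 1
13: 0
Sum: 2 + 2 + 0 + 2 + 1 + 0 = 7
Change: 7 − 6 = +1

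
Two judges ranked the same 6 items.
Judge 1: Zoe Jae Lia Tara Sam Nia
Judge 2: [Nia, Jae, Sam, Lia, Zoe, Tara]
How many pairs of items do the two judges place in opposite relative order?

10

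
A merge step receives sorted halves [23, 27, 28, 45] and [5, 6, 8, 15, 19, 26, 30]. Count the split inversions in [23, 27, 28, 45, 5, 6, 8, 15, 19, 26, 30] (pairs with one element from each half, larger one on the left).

Count, for every r in R, how many entries of L exceed r:
r = 5: 23, 27, 28, 45 → 4
r = 6: 23, 27, 28, 45 → 4
r = 8: 23, 27, 28, 45 → 4
r = 15: 23, 27, 28, 45 → 4
r = 19: 23, 27, 28, 45 → 4
r = 26: 27, 28, 45 → 3
r = 30: 45 → 1
Cross-inversions: 4 + 4 + 4 + 4 + 4 + 3 + 1 = 24

There are 24 split inversions.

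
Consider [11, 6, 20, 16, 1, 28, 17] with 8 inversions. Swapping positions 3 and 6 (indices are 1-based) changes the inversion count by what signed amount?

+1

Positions 3 and 6 hold 20 and 28; after swapping, the array is [11, 6, 28, 16, 1, 20, 17].
Count, for each position, how many later elements it exceeds:
11 → 6, 1 → 2
6 → 1 → 1
28 → 16, 1, 20, 17 → 4
16 → 1 → 1
1 → none → 0
20 → 17 → 1
17 → none → 0
Sum: 2 + 1 + 4 + 1 + 0 + 1 + 0 = 9
Change: 9 − 8 = +1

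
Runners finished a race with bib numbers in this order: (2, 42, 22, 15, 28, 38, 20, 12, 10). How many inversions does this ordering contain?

22 inversions

Count, for each position, how many later elements it exceeds:
2: 0
42: 7
22: 4
15: 2
28: 3
38: 3
20: 2
12: 1
10: 0
Sum: 0 + 7 + 4 + 2 + 3 + 3 + 2 + 1 + 0 = 22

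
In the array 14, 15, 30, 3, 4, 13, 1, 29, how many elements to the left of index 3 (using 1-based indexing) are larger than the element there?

The element at index 3 is 30.
Elements before it: 14, 15
None of them are larger than 30.

0 such elements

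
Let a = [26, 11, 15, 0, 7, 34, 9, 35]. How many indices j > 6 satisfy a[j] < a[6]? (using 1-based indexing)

The element at index 6 is 34.
Elements after it: 9, 35
Those smaller than 34: 9

1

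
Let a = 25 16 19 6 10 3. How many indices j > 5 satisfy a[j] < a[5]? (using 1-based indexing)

The element at index 5 is 10.
Elements after it: 3
Those smaller than 10: 3

1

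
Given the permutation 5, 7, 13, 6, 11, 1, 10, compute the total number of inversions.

Inversions: 10

Inversion pairs (indices are 0-based):
(0,5): 5 > 1
(1,3): 7 > 6
(1,5): 7 > 1
(2,3): 13 > 6
(2,4): 13 > 11
(2,5): 13 > 1
(2,6): 13 > 10
(3,5): 6 > 1
(4,5): 11 > 1
(4,6): 11 > 10
That's 10 pairs.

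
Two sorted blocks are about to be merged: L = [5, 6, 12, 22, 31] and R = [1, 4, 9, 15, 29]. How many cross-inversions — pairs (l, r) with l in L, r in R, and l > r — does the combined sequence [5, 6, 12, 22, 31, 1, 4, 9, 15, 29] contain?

For each element r of the right run, count left-run elements greater than r:
r = 1: 5, 6, 12, 22, 31 → 5
r = 4: 5, 6, 12, 22, 31 → 5
r = 9: 12, 22, 31 → 3
r = 15: 22, 31 → 2
r = 29: 31 → 1
Cross-inversions: 5 + 5 + 3 + 2 + 1 = 16

16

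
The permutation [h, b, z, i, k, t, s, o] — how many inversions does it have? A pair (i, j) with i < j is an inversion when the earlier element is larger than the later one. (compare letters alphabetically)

9 inversions

Sweep left to right; for each value list the smaller values that follow it:
h: 1
b: 0
z: 5
i: 0
k: 0
t: 2
s: 1
o: 0
Sum: 1 + 0 + 5 + 0 + 0 + 2 + 1 + 0 = 9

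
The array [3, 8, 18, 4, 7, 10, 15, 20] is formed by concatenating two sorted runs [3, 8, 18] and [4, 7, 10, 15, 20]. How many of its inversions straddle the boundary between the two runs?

6 cross-inversions

For each element r of the right run, count left-run elements greater than r:
r = 4: 8, 18 → 2
r = 7: 8, 18 → 2
r = 10: 18 → 1
r = 15: 18 → 1
r = 20: none → 0
Cross-inversions: 2 + 2 + 1 + 1 + 0 = 6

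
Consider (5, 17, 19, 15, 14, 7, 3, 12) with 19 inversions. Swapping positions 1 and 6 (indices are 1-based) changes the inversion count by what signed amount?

+1

Positions 1 and 6 hold 5 and 7; after swapping, the array is [7, 17, 19, 15, 14, 5, 3, 12].
For each element, count later entries that are smaller:
7 → 5, 3 → 2
17 → 15, 14, 5, 3, 12 → 5
19 → 15, 14, 5, 3, 12 → 5
15 → 14, 5, 3, 12 → 4
14 → 5, 3, 12 → 3
5 → 3 → 1
3 → none → 0
12 → none → 0
Sum: 2 + 5 + 5 + 4 + 3 + 1 + 0 + 0 = 20
Change: 20 − 19 = +1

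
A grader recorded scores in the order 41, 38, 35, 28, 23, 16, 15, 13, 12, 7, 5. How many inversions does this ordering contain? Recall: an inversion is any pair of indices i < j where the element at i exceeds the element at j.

For each element, count later entries that are smaller:
41 → 38, 35, 28, 23, 16, 15, 13, 12, 7, 5 → 10
38 → 35, 28, 23, 16, 15, 13, 12, 7, 5 → 9
35 → 28, 23, 16, 15, 13, 12, 7, 5 → 8
28 → 23, 16, 15, 13, 12, 7, 5 → 7
23 → 16, 15, 13, 12, 7, 5 → 6
16 → 15, 13, 12, 7, 5 → 5
15 → 13, 12, 7, 5 → 4
13 → 12, 7, 5 → 3
12 → 7, 5 → 2
7 → 5 → 1
5 → none → 0
Sum: 10 + 9 + 8 + 7 + 6 + 5 + 4 + 3 + 2 + 1 + 0 = 55

55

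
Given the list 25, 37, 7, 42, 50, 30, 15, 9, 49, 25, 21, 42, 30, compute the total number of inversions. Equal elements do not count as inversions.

36 out-of-order pairs

Sweep left to right; for each value list the smaller values that follow it:
25 → 7, 15, 9, 21 → 4
37 → 7, 30, 15, 9, 25, 21, 30 → 7
7 → none → 0
42 → 30, 15, 9, 25, 21, 30 → 6
50 → 30, 15, 9, 49, 25, 21, 42, 30 → 8
30 → 15, 9, 25, 21 → 4
15 → 9 → 1
9 → none → 0
49 → 25, 21, 42, 30 → 4
25 → 21 → 1
21 → none → 0
42 → 30 → 1
30 → none → 0
Sum: 4 + 7 + 0 + 6 + 8 + 4 + 1 + 0 + 4 + 1 + 0 + 1 + 0 = 36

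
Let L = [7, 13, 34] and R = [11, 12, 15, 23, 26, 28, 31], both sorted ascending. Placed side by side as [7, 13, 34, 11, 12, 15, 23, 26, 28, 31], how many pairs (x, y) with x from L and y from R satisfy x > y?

There are 9 cross-inversions.

Count, for every r in R, how many entries of L exceed r:
r = 11: 13, 34 → 2
r = 12: 13, 34 → 2
r = 15: 34 → 1
r = 23: 34 → 1
r = 26: 34 → 1
r = 28: 34 → 1
r = 31: 34 → 1
Cross-inversions: 2 + 2 + 1 + 1 + 1 + 1 + 1 = 9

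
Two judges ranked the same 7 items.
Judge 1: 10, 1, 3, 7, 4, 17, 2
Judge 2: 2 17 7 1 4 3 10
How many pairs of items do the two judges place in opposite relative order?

18 discordant pairs

Assign each item its position (1..7) in the first ordering, then rewrite the second ordering as that position sequence:
positions: 10→1, 1→2, 3→3, 7→4, 4→5, 17→6, 2→7
second ordering as positions: [7, 6, 4, 2, 5, 3, 1]
Discordant pairs = inversions in this position sequence.
7: 6, 4, 2, 5, 3, 1 → 6
6: 4, 2, 5, 3, 1 → 5
4: 2, 3, 1 → 3
2: 1 → 1
5: 3, 1 → 2
3: 1 → 1
1: 0
Total: 6 + 5 + 3 + 1 + 2 + 1 + 0 = 18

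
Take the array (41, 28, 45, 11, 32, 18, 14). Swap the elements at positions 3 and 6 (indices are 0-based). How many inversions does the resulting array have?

16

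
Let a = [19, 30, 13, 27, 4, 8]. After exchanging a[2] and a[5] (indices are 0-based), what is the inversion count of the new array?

Positions 2 and 5 hold 13 and 8; after swapping, the array is [19, 30, 8, 27, 4, 13].
For each element, count later entries that are smaller:
19 → 8, 4, 13 → 3
30 → 8, 27, 4, 13 → 4
8 → 4 → 1
27 → 4, 13 → 2
4 → none → 0
13 → none → 0
Sum: 3 + 4 + 1 + 2 + 0 + 0 = 10

10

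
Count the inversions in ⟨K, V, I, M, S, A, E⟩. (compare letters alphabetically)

14 inversions

Sweep left to right; for each value list the smaller values that follow it:
K → I, A, E → 3
V → I, M, S, A, E → 5
I → A, E → 2
M → A, E → 2
S → A, E → 2
A → none → 0
E → none → 0
Sum: 3 + 5 + 2 + 2 + 2 + 0 + 0 = 14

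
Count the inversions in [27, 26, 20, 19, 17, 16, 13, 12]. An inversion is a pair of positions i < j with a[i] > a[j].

There are 28 inversions.

Sweep left to right; for each value list the smaller values that follow it:
27 → 26, 20, 19, 17, 16, 13, 12 → 7
26 → 20, 19, 17, 16, 13, 12 → 6
20 → 19, 17, 16, 13, 12 → 5
19 → 17, 16, 13, 12 → 4
17 → 16, 13, 12 → 3
16 → 13, 12 → 2
13 → 12 → 1
12 → none → 0
Sum: 7 + 6 + 5 + 4 + 3 + 2 + 1 + 0 = 28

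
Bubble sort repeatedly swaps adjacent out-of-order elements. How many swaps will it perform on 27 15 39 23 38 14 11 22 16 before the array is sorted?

24 swaps

Minimum adjacent swaps = number of inversions (each swap of adjacent out-of-order elements removes one inversion and no swap can remove more).
Count inversions — for each element, later elements that are smaller:
27: 15, 23, 14, 11, 22, 16 → 6
15: 14, 11 → 2
39: 23, 38, 14, 11, 22, 16 → 6
23: 14, 11, 22, 16 → 4
38: 14, 11, 22, 16 → 4
14: 11 → 1
11: none → 0
22: 16 → 1
16: none → 0
Total inversions: 6 + 2 + 6 + 4 + 4 + 1 + 0 + 1 + 0 = 24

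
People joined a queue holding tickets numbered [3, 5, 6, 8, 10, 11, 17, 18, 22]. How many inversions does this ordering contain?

0 inversions

Count, for each position, how many later elements it exceeds:
3 → none → 0
5 → none → 0
6 → none → 0
8 → none → 0
10 → none → 0
11 → none → 0
17 → none → 0
18 → none → 0
22 → none → 0
Sum: 0 + 0 + 0 + 0 + 0 + 0 + 0 + 0 + 0 = 0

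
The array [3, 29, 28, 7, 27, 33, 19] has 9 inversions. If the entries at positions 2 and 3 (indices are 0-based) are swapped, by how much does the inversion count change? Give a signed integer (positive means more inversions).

-1

Positions 2 and 3 hold 28 and 7; after swapping, the array is [3, 29, 7, 28, 27, 33, 19].
Sweep left to right; for each value list the smaller values that follow it:
3: 0
29: 4
7: 0
28: 2
27: 1
33: 1
19: 0
Sum: 0 + 4 + 0 + 2 + 1 + 1 + 0 = 8
Change: 8 − 9 = -1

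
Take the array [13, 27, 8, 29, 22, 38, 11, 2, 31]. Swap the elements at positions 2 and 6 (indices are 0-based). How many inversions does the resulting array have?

There are 18 inversions.

Positions 2 and 6 hold 8 and 11; after swapping, the array is [13, 27, 11, 29, 22, 38, 8, 2, 31].
Element-by-element contributions:
13: 3
27: 4
11: 2
29: 3
22: 2
38: 3
8: 1
2: 0
31: 0
Sum: 3 + 4 + 2 + 3 + 2 + 3 + 1 + 0 + 0 = 18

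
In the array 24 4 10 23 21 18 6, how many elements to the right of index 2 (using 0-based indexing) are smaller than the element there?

1

The element at index 2 is 10.
Elements after it: 23, 21, 18, 6
Those smaller than 10: 6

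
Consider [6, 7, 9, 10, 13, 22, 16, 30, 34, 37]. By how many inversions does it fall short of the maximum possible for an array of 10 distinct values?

44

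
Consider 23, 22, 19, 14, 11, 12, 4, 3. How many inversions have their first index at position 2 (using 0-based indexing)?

5

The element at index 2 is 19.
Elements after it: 14, 11, 12, 4, 3
Those smaller than 19: 14, 11, 12, 4, 3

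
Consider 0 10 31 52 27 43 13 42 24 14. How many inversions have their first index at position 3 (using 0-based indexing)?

The element at index 3 is 52.
Elements after it: 27, 43, 13, 42, 24, 14
Those smaller than 52: 27, 43, 13, 42, 24, 14

6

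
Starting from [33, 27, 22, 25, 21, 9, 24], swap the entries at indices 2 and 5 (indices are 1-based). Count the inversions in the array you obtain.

There are 12 inversions.

Positions 2 and 5 hold 27 and 21; after swapping, the array is [33, 21, 22, 25, 27, 9, 24].
For each element, count later entries that are smaller:
33: 6
21: 1
22: 1
25: 2
27: 2
9: 0
24: 0
Sum: 6 + 1 + 1 + 2 + 2 + 0 + 0 = 12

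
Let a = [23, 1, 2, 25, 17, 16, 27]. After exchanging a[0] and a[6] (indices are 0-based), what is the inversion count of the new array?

10 inversions

Positions 0 and 6 hold 23 and 27; after swapping, the array is [27, 1, 2, 25, 17, 16, 23].
For each element, count later entries that are smaller:
27: 6
1: 0
2: 0
25: 3
17: 1
16: 0
23: 0
Sum: 6 + 0 + 0 + 3 + 1 + 0 + 0 = 10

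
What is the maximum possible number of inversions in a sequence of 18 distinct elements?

There are 153 inversions.

The maximum occurs when the array is in strictly decreasing order: every one of the C(18, 2) pairs is inverted.
C(18, 2) = 18·17/2 = 153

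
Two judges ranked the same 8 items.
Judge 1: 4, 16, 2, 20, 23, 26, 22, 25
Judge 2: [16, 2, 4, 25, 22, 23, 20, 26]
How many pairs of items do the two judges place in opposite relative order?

10

Assign each item its position (1..8) in the first ordering, then rewrite the second ordering as that position sequence:
positions: 4→1, 16→2, 2→3, 20→4, 23→5, 26→6, 22→7, 25→8
second ordering as positions: [2, 3, 1, 8, 7, 5, 4, 6]
Discordant pairs = inversions in this position sequence.
2: 1 → 1
3: 1 → 1
1: 0
8: 7, 5, 4, 6 → 4
7: 5, 4, 6 → 3
5: 4 → 1
4: 0
6: 0
Total: 1 + 1 + 0 + 4 + 3 + 1 + 0 + 0 = 10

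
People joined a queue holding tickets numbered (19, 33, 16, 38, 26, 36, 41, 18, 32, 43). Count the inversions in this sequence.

Sweep left to right; for each value list the smaller values that follow it:
19 → 16, 18 → 2
33 → 16, 26, 18, 32 → 4
16 → none → 0
38 → 26, 36, 18, 32 → 4
26 → 18 → 1
36 → 18, 32 → 2
41 → 18, 32 → 2
18 → none → 0
32 → none → 0
43 → none → 0
Sum: 2 + 4 + 0 + 4 + 1 + 2 + 2 + 0 + 0 + 0 = 15

15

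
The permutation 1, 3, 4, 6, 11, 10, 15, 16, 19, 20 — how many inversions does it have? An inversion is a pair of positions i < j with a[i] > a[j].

1

Element-by-element contributions:
1 → none → 0
3 → none → 0
4 → none → 0
6 → none → 0
11 → 10 → 1
10 → none → 0
15 → none → 0
16 → none → 0
19 → none → 0
20 → none → 0
Sum: 0 + 0 + 0 + 0 + 1 + 0 + 0 + 0 + 0 + 0 = 1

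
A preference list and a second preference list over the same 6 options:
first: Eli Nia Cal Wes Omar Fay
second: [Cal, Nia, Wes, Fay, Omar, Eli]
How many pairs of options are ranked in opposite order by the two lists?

Assign each item its position (1..6) in the first ordering, then rewrite the second ordering as that position sequence:
positions: Eli→1, Nia→2, Cal→3, Wes→4, Omar→5, Fay→6
second ordering as positions: [3, 2, 4, 6, 5, 1]
Discordant pairs = inversions in this position sequence.
3: 2, 1 → 2
2: 1 → 1
4: 1 → 1
6: 5, 1 → 2
5: 1 → 1
1: 0
Total: 2 + 1 + 1 + 2 + 1 + 0 = 7

7 pairs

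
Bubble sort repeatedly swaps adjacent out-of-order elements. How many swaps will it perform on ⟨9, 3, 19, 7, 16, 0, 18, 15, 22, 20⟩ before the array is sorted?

There are 14 adjacent swaps.

Each adjacent swap fixes exactly one inversion, so the minimum swap count equals the number of inversions.
Count inversions — for each element, later elements that are smaller:
9: 3, 7, 0 → 3
3: 0 → 1
19: 7, 16, 0, 18, 15 → 5
7: 0 → 1
16: 0, 15 → 2
0: none → 0
18: 15 → 1
15: none → 0
22: 20 → 1
20: none → 0
Total inversions: 3 + 1 + 5 + 1 + 2 + 0 + 1 + 0 + 1 + 0 = 14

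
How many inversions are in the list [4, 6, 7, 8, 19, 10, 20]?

1

Inversion pairs (indices are 0-based):
(4,5): 19 > 10
That's 1 pair.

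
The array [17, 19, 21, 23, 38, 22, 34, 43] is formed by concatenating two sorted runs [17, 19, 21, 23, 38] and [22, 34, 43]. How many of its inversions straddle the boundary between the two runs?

Count, for every r in R, how many entries of L exceed r:
r = 22: 23, 38 → 2
r = 34: 38 → 1
r = 43: none → 0
Cross-inversions: 2 + 1 + 0 = 3

3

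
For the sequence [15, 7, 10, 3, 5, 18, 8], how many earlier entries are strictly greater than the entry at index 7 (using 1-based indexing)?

3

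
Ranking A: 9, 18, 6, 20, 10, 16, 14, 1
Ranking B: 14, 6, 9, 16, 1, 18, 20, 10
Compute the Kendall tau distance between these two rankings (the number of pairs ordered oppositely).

Assign each item its position (1..8) in the first ordering, then rewrite the second ordering as that position sequence:
positions: 9→1, 18→2, 6→3, 20→4, 10→5, 16→6, 14→7, 1→8
second ordering as positions: [7, 3, 1, 6, 8, 2, 4, 5]
Discordant pairs = inversions in this position sequence.
7: 3, 1, 6, 2, 4, 5 → 6
3: 1, 2 → 2
1: 0
6: 2, 4, 5 → 3
8: 2, 4, 5 → 3
2: 0
4: 0
5: 0
Total: 6 + 2 + 0 + 3 + 3 + 0 + 0 + 0 = 14

14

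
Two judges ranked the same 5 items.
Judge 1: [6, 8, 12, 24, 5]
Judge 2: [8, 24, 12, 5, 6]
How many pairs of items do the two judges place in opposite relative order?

5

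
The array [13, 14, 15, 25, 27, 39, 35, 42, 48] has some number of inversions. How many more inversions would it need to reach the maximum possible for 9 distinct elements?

Maximum inversions for 9 distinct elements is C(9, 2) = 9·8/2 = 36.
Current inversions — for each element, count later smaller elements:
13: 0
14: 0
15: 0
25: 0
27: 0
39: 1
35: 0
42: 0
48: 0
Current total: 0 + 0 + 0 + 0 + 0 + 1 + 0 + 0 + 0 = 1
Shortfall: 36 − 1 = 35

35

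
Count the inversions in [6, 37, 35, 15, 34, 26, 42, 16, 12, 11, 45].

28

For each element, count later entries that are smaller:
6 → none → 0
37 → 35, 15, 34, 26, 16, 12, 11 → 7
35 → 15, 34, 26, 16, 12, 11 → 6
15 → 12, 11 → 2
34 → 26, 16, 12, 11 → 4
26 → 16, 12, 11 → 3
42 → 16, 12, 11 → 3
16 → 12, 11 → 2
12 → 11 → 1
11 → none → 0
45 → none → 0
Sum: 0 + 7 + 6 + 2 + 4 + 3 + 3 + 2 + 1 + 0 + 0 = 28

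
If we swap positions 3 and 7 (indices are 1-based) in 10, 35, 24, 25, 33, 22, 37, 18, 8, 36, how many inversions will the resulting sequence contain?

Positions 3 and 7 hold 24 and 37; after swapping, the array is [10, 35, 37, 25, 33, 22, 24, 18, 8, 36].
Element-by-element contributions:
10: 1
35: 6
37: 7
25: 4
33: 4
22: 2
24: 2
18: 1
8: 0
36: 0
Sum: 1 + 6 + 7 + 4 + 4 + 2 + 2 + 1 + 0 + 0 = 27

There are 27 inversions.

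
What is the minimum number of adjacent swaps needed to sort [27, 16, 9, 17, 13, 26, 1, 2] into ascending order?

Adjacent swaps: 20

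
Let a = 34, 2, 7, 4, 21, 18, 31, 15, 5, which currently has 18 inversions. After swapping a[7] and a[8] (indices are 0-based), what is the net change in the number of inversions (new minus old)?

Positions 7 and 8 hold 15 and 5; after swapping, the array is [34, 2, 7, 4, 21, 18, 31, 5, 15].
For each element, count later entries that are smaller:
34: 8
2: 0
7: 2
4: 0
21: 3
18: 2
31: 2
5: 0
15: 0
Sum: 8 + 0 + 2 + 0 + 3 + 2 + 2 + 0 + 0 = 17
Change: 17 − 18 = -1

-1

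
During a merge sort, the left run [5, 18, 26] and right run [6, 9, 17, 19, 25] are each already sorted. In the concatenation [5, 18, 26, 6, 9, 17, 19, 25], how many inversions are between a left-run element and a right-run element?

8 split inversions

Take each right-half value and tally the left-half values above it:
r = 6: 18, 26 → 2
r = 9: 18, 26 → 2
r = 17: 18, 26 → 2
r = 19: 26 → 1
r = 25: 26 → 1
Cross-inversions: 2 + 2 + 2 + 1 + 1 = 8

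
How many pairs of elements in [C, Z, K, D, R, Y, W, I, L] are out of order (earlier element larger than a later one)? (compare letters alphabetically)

Sweep left to right; for each value list the smaller values that follow it:
C: 0
Z: 7
K: 2
D: 0
R: 2
Y: 3
W: 2
I: 0
L: 0
Sum: 0 + 7 + 2 + 0 + 2 + 3 + 2 + 0 + 0 = 16

16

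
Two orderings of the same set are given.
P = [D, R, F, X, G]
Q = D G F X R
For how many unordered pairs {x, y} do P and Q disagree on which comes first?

5 disagreeing pairs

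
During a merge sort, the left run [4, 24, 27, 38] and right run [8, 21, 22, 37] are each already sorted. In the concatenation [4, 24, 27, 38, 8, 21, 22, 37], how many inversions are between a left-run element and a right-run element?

Count, for every r in R, how many entries of L exceed r:
r = 8: 24, 27, 38 → 3
r = 21: 24, 27, 38 → 3
r = 22: 24, 27, 38 → 3
r = 37: 38 → 1
Cross-inversions: 3 + 3 + 3 + 1 = 10

Cross-inversions: 10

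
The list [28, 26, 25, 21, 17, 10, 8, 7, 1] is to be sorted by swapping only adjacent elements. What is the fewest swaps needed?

There are 36 swaps.

Minimum adjacent swaps = number of inversions (each swap of adjacent out-of-order elements removes one inversion and no swap can remove more).
Count inversions — for each element, later elements that are smaller:
28: 26, 25, 21, 17, 10, 8, 7, 1 → 8
26: 25, 21, 17, 10, 8, 7, 1 → 7
25: 21, 17, 10, 8, 7, 1 → 6
21: 17, 10, 8, 7, 1 → 5
17: 10, 8, 7, 1 → 4
10: 8, 7, 1 → 3
8: 7, 1 → 2
7: 1 → 1
1: none → 0
Total inversions: 8 + 7 + 6 + 5 + 4 + 3 + 2 + 1 + 0 = 36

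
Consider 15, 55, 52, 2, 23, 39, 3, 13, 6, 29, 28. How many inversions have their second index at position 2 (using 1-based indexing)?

0

The element at index 2 is 55.
Elements before it: 15
None of them are larger than 55.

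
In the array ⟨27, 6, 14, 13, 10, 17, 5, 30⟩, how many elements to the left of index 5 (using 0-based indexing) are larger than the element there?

1 such element

The element at index 5 is 17.
Elements before it: 27, 6, 14, 13, 10
Those larger than 17: 27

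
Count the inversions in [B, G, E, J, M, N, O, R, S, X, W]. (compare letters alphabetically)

For each element, count later entries that are smaller:
B: 0
G: 1
E: 0
J: 0
M: 0
N: 0
O: 0
R: 0
S: 0
X: 1
W: 0
Sum: 0 + 1 + 0 + 0 + 0 + 0 + 0 + 0 + 0 + 1 + 0 = 2

2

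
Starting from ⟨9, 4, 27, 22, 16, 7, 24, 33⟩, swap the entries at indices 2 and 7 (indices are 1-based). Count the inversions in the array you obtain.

Positions 2 and 7 hold 4 and 24; after swapping, the array is [9, 24, 27, 22, 16, 7, 4, 33].
Sweep left to right; for each value list the smaller values that follow it:
9 → 7, 4 → 2
24 → 22, 16, 7, 4 → 4
27 → 22, 16, 7, 4 → 4
22 → 16, 7, 4 → 3
16 → 7, 4 → 2
7 → 4 → 1
4 → none → 0
33 → none → 0
Sum: 2 + 4 + 4 + 3 + 2 + 1 + 0 + 0 = 16

16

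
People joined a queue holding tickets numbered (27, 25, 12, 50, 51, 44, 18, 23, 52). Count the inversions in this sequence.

Sweep left to right; for each value list the smaller values that follow it:
27 → 25, 12, 18, 23 → 4
25 → 12, 18, 23 → 3
12 → none → 0
50 → 44, 18, 23 → 3
51 → 44, 18, 23 → 3
44 → 18, 23 → 2
18 → none → 0
23 → none → 0
52 → none → 0
Sum: 4 + 3 + 0 + 3 + 3 + 2 + 0 + 0 + 0 = 15

15 out-of-order pairs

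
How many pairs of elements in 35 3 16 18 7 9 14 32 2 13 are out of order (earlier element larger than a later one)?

26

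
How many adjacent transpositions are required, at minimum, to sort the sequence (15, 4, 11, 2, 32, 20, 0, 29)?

13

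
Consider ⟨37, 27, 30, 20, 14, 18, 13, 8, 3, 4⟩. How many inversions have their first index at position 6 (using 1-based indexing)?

4

The element at index 6 is 18.
Elements after it: 13, 8, 3, 4
Those smaller than 18: 13, 8, 3, 4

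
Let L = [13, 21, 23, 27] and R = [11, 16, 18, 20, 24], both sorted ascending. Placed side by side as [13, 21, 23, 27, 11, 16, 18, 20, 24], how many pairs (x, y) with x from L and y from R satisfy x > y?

For each element r of the right run, count left-run elements greater than r:
r = 11: 13, 21, 23, 27 → 4
r = 16: 21, 23, 27 → 3
r = 18: 21, 23, 27 → 3
r = 20: 21, 23, 27 → 3
r = 24: 27 → 1
Cross-inversions: 4 + 3 + 3 + 3 + 1 = 14

14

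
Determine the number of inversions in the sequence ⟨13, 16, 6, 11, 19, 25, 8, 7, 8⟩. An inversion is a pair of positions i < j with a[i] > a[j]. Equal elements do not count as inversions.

Element-by-element contributions:
13 → 6, 11, 8, 7, 8 → 5
16 → 6, 11, 8, 7, 8 → 5
6 → none → 0
11 → 8, 7, 8 → 3
19 → 8, 7, 8 → 3
25 → 8, 7, 8 → 3
8 → 7 → 1
7 → none → 0
8 → none → 0
Sum: 5 + 5 + 0 + 3 + 3 + 3 + 1 + 0 + 0 = 20

Out-of-order pairs: 20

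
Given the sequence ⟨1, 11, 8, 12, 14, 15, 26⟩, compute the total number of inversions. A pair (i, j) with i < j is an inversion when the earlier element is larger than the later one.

Inversions: 1

Sweep left to right; for each value list the smaller values that follow it:
1: 0
11: 1
8: 0
12: 0
14: 0
15: 0
26: 0
Sum: 0 + 1 + 0 + 0 + 0 + 0 + 0 = 1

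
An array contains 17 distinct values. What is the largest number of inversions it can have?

A reversed (strictly descending) arrangement makes every pair an inversion, giving C(17, 2) inversions.
C(17, 2) = 17·16/2 = 136

136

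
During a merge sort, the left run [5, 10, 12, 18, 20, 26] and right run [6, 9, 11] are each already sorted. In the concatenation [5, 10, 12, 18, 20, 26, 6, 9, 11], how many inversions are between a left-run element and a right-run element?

14

For each element r of the right run, count left-run elements greater than r:
r = 6: 10, 12, 18, 20, 26 → 5
r = 9: 10, 12, 18, 20, 26 → 5
r = 11: 12, 18, 20, 26 → 4
Cross-inversions: 5 + 5 + 4 = 14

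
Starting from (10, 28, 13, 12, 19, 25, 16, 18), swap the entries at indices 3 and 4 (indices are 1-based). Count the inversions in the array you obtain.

Inversions: 10

Positions 3 and 4 hold 13 and 12; after swapping, the array is [10, 28, 12, 13, 19, 25, 16, 18].
Count, for each position, how many later elements it exceeds:
10: 0
28: 6
12: 0
13: 0
19: 2
25: 2
16: 0
18: 0
Sum: 0 + 6 + 0 + 0 + 2 + 2 + 0 + 0 = 10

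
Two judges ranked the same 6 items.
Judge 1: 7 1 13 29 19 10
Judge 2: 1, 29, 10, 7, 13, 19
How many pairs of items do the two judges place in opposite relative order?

Assign each item its position (1..6) in the first ordering, then rewrite the second ordering as that position sequence:
positions: 7→1, 1→2, 13→3, 29→4, 19→5, 10→6
second ordering as positions: [2, 4, 6, 1, 3, 5]
Discordant pairs = inversions in this position sequence.
2: 1 → 1
4: 1, 3 → 2
6: 1, 3, 5 → 3
1: 0
3: 0
5: 0
Total: 1 + 2 + 3 + 0 + 0 + 0 = 6

Discordant pairs: 6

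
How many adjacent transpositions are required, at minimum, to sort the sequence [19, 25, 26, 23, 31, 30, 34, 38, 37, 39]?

4 adjacent swaps

Each adjacent swap fixes exactly one inversion, so the minimum swap count equals the number of inversions.
Count inversions — for each element, later elements that are smaller:
19: none → 0
25: 23 → 1
26: 23 → 1
23: none → 0
31: 30 → 1
30: none → 0
34: none → 0
38: 37 → 1
37: none → 0
39: none → 0
Total inversions: 0 + 1 + 1 + 0 + 1 + 0 + 0 + 1 + 0 + 0 = 4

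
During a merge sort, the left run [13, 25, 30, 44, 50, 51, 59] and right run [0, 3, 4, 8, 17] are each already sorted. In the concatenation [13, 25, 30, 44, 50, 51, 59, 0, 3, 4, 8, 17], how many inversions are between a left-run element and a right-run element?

34 split inversions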